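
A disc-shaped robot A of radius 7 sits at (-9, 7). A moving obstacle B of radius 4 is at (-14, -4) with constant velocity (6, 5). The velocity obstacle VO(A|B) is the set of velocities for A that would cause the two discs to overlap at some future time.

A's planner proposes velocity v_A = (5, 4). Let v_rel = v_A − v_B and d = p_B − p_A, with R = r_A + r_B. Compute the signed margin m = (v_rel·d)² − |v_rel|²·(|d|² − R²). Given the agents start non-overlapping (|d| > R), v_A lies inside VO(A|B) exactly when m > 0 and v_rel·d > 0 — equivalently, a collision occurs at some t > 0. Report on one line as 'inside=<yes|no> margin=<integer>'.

d = (-5, -11),  |d|² = 146;  R = 7+4 = 11,  c = 146−11² = 25
v_rel = (-1, -1),  |v_rel|² = 2;  v_rel·d = (-1)·(-5) + (-1)·(-11) = 16
2·t² − 32·t + 25 = 0  ⇒  m = 16² − 2·25 = 206
m = 206 > 0,  v_rel·d = 16 > 0  ⇒  inside

inside=yes margin=206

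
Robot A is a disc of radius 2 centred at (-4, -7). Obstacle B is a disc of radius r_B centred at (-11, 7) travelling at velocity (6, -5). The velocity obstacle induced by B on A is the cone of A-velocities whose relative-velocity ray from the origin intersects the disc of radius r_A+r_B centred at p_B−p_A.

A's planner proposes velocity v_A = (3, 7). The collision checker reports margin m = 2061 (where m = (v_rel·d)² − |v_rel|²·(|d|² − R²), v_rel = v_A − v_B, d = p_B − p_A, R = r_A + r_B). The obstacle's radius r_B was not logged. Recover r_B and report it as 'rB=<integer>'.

m = 2061
d = (-7, 14);  v_rel = (-3, 12),  |v_rel|² = 153
v_rel×d = (-3)·(14) − (12)·(-7) = 42
since m = R²·153 − 42²:  R² = (1764 + 2061) / 153 = 25
R = √25 = 5  ⇒  r_B = 5 − 2 = 3

rB=3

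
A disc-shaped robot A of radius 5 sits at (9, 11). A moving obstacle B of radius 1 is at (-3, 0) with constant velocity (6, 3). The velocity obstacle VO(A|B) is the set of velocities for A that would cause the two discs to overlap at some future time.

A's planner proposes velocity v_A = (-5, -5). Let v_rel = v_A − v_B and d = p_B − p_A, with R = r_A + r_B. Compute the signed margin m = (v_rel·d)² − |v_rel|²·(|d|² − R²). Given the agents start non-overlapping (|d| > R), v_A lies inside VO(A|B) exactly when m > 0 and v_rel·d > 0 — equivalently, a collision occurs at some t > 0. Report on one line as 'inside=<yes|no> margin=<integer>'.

d = (-12, -11),  |d|² = 265;  R = 5+1 = 6,  c = 265−6² = 229
v_rel = (-11, -8),  |v_rel|² = 185;  v_rel·d = (-11)·(-12) + (-8)·(-11) = 220
185·t² − 440·t + 229 = 0  ⇒  m = 220² − 185·229 = 6035
m = 6035 > 0,  v_rel·d = 220 > 0  ⇒  inside

inside=yes margin=6035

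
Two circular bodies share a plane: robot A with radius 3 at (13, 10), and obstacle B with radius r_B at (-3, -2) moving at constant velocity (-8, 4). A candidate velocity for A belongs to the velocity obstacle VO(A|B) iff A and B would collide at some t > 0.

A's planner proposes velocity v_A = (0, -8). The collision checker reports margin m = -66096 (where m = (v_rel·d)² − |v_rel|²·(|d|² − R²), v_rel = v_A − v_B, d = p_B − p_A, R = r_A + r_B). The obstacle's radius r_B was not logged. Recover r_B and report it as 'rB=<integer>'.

m = -66096
d = (-16, -12);  v_rel = (8, -12),  |v_rel|² = 208
v_rel×d = (8)·(-12) − (-12)·(-16) = -288
since m = R²·208 − (-288)²:  R² = (82944 + -66096) / 208 = 81
R = √81 = 9  ⇒  r_B = 9 − 3 = 6

rB=6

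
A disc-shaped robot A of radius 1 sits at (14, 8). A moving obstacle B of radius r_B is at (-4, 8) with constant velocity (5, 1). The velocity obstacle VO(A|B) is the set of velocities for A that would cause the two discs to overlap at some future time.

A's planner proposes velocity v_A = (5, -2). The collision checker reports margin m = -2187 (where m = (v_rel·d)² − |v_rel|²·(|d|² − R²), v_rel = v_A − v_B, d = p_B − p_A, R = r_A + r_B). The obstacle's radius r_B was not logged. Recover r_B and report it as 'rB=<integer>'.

m = -2187
d = (-18, 0);  v_rel = (0, -3),  |v_rel|² = 9
v_rel×d = (0)·(0) − (-3)·(-18) = -54
since m = R²·9 − (-54)²:  R² = (2916 + -2187) / 9 = 81
R = √81 = 9  ⇒  r_B = 9 − 1 = 8

rB=8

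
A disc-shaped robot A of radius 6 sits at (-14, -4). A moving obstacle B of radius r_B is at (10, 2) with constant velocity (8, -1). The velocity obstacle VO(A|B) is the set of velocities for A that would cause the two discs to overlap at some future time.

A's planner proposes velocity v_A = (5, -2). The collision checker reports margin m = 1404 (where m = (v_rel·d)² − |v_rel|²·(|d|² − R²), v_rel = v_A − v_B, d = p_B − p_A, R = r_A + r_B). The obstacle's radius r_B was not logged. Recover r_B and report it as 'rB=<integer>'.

m = 1404
d = (24, 6);  v_rel = (-3, -1),  |v_rel|² = 10
v_rel×d = (-3)·(6) − (-1)·(24) = 6
since m = R²·10 − 6²:  R² = (36 + 1404) / 10 = 144
R = √144 = 12  ⇒  r_B = 12 − 6 = 6

rB=6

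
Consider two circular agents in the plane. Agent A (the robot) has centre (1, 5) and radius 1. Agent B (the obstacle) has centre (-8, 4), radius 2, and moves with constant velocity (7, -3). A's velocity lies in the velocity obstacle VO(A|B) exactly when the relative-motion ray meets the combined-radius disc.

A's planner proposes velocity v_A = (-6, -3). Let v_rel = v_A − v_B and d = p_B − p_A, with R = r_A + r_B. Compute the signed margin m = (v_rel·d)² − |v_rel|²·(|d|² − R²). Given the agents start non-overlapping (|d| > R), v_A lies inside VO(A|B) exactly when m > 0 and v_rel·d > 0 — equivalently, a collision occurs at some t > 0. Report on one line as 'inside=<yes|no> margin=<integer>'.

d = (-9, -1),  |d|² = 82;  R = 1+2 = 3,  c = 82−3² = 73
v_rel = (-13, 0),  |v_rel|² = 169;  v_rel·d = (-13)·(-9) + (0)·(-1) = 117
169·t² − 234·t + 73 = 0  ⇒  m = 117² − 169·73 = 1352
m = 1352 > 0,  v_rel·d = 117 > 0  ⇒  inside

inside=yes margin=1352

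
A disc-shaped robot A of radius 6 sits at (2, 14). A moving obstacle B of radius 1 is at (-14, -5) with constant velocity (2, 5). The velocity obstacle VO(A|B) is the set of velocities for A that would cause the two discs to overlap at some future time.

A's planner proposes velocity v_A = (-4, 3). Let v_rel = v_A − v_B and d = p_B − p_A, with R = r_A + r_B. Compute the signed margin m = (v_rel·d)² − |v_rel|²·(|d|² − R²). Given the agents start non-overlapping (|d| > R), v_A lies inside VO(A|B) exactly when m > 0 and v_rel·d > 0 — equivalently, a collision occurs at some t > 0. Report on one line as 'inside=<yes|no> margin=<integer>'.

d = (-16, -19),  |d|² = 617;  R = 6+1 = 7,  c = 617−7² = 568
v_rel = (-6, -2),  |v_rel|² = 40;  v_rel·d = (-6)·(-16) + (-2)·(-19) = 134
40·t² − 268·t + 568 = 0  ⇒  m = 134² − 40·568 = -4764
m = -4764 < 0,  v_rel·d = 134 > 0  ⇒  outside

inside=no margin=-4764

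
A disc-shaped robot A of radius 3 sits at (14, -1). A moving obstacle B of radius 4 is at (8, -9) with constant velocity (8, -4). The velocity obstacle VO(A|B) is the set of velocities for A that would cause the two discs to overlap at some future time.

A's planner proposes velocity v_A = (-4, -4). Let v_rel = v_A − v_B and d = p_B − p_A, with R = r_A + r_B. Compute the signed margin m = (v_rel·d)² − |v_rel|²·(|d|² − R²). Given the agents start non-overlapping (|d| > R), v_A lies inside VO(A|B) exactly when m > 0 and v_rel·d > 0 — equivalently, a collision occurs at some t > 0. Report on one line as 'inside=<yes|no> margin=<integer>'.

d = (-6, -8),  |d|² = 100;  R = 3+4 = 7,  c = 100−7² = 51
v_rel = (-12, 0),  |v_rel|² = 144;  v_rel·d = (-12)·(-6) + (0)·(-8) = 72
144·t² − 144·t + 51 = 0  ⇒  m = 72² − 144·51 = -2160
m = -2160 < 0,  v_rel·d = 72 > 0  ⇒  outside

inside=no margin=-2160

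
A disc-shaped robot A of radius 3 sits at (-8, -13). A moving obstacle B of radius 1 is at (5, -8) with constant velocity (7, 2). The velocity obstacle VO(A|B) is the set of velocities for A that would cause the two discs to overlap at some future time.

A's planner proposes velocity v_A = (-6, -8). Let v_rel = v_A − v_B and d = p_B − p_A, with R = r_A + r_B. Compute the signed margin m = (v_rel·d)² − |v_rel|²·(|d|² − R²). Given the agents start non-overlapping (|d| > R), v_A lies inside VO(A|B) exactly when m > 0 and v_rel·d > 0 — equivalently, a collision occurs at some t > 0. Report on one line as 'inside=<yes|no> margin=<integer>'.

d = (13, 5),  |d|² = 194;  R = 3+1 = 4,  c = 194−4² = 178
v_rel = (-13, -10),  |v_rel|² = 269;  v_rel·d = (-13)·(13) + (-10)·(5) = -219
269·t² + 438·t + 178 = 0  ⇒  m = (-219)² − 269·178 = 79
m = 79 > 0,  v_rel·d = -219 < 0  ⇒  outside

inside=no margin=79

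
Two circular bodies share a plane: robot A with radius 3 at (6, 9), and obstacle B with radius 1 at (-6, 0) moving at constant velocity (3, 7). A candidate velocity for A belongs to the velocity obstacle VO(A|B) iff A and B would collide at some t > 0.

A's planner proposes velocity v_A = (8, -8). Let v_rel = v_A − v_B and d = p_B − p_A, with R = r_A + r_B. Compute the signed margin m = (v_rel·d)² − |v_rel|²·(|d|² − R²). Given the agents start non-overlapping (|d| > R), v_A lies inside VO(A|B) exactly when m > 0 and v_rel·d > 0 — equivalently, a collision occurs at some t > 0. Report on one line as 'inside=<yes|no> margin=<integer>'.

d = (-12, -9),  |d|² = 225;  R = 3+1 = 4,  c = 225−4² = 209
v_rel = (5, -15),  |v_rel|² = 250;  v_rel·d = (5)·(-12) + (-15)·(-9) = 75
250·t² − 150·t + 209 = 0  ⇒  m = 75² − 250·209 = -46625
m = -46625 < 0,  v_rel·d = 75 > 0  ⇒  outside

inside=no margin=-46625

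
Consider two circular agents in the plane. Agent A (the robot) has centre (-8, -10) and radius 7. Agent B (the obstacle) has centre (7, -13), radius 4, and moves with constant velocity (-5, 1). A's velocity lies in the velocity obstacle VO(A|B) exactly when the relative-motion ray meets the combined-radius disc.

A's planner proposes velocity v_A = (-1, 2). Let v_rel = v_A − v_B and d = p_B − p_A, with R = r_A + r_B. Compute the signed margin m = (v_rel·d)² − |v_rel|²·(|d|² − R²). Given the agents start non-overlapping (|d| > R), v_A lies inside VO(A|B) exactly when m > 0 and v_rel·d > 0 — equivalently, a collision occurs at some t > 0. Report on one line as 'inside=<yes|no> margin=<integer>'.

d = (15, -3),  |d|² = 234;  R = 7+4 = 11,  c = 234−11² = 113
v_rel = (4, 1),  |v_rel|² = 17;  v_rel·d = (4)·(15) + (1)·(-3) = 57
17·t² − 114·t + 113 = 0  ⇒  m = 57² − 17·113 = 1328
m = 1328 > 0,  v_rel·d = 57 > 0  ⇒  inside

inside=yes margin=1328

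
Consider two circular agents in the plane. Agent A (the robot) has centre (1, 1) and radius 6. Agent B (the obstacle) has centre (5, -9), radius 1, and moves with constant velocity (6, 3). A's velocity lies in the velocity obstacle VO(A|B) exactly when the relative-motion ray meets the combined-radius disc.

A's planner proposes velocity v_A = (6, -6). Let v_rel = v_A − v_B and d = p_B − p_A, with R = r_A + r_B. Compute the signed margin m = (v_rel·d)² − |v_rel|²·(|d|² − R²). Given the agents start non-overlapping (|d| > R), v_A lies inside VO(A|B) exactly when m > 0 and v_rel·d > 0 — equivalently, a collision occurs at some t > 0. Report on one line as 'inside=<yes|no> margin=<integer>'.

d = (4, -10),  |d|² = 116;  R = 6+1 = 7,  c = 116−7² = 67
v_rel = (0, -9),  |v_rel|² = 81;  v_rel·d = (0)·(4) + (-9)·(-10) = 90
81·t² − 180·t + 67 = 0  ⇒  m = 90² − 81·67 = 2673
m = 2673 > 0,  v_rel·d = 90 > 0  ⇒  inside

inside=yes margin=2673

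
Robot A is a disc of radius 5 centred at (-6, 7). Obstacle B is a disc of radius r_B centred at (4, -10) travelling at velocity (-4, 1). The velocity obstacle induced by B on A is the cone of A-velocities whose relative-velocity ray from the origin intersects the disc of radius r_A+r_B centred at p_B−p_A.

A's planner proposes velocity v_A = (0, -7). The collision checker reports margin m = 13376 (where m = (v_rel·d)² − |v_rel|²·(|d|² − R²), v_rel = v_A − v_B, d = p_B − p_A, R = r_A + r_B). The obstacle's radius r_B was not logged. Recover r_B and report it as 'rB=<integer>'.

m = 13376
d = (10, -17);  v_rel = (4, -8),  |v_rel|² = 80
v_rel×d = (4)·(-17) − (-8)·(10) = 12
since m = R²·80 − 12²:  R² = (144 + 13376) / 80 = 169
R = √169 = 13  ⇒  r_B = 13 − 5 = 8

rB=8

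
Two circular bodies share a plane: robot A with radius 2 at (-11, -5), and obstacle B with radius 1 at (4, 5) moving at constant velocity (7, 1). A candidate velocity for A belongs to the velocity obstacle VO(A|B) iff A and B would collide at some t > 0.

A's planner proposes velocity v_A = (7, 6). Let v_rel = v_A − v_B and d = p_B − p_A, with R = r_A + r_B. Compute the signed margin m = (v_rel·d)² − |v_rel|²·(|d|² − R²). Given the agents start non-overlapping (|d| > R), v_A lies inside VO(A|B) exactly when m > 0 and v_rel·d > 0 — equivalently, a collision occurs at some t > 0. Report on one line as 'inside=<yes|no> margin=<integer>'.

d = (15, 10),  |d|² = 325;  R = 2+1 = 3,  c = 325−3² = 316
v_rel = (0, 5),  |v_rel|² = 25;  v_rel·d = (0)·(15) + (5)·(10) = 50
25·t² − 100·t + 316 = 0  ⇒  m = 50² − 25·316 = -5400
m = -5400 < 0,  v_rel·d = 50 > 0  ⇒  outside

inside=no margin=-5400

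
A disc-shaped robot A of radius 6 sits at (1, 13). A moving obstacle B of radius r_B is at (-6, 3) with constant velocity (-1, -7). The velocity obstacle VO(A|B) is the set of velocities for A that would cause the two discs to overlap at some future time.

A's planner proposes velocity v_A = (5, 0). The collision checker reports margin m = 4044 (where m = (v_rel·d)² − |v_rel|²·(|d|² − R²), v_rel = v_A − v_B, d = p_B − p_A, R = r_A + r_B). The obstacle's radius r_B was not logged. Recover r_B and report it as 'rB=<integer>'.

m = 4044
d = (-7, -10);  v_rel = (6, 7),  |v_rel|² = 85
v_rel×d = (6)·(-10) − (7)·(-7) = -11
since m = R²·85 − (-11)²:  R² = (121 + 4044) / 85 = 49
R = √49 = 7  ⇒  r_B = 7 − 6 = 1

rB=1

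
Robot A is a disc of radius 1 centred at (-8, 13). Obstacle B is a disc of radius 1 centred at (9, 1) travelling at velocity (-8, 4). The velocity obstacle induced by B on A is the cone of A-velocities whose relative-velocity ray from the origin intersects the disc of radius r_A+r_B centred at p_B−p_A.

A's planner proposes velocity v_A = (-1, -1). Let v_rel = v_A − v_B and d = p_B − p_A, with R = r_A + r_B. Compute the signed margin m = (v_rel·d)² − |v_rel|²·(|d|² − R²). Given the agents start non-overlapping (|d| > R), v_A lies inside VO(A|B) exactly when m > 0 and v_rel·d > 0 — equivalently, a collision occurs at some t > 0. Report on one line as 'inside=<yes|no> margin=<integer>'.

d = (17, -12),  |d|² = 433;  R = 1+1 = 2,  c = 433−2² = 429
v_rel = (7, -5),  |v_rel|² = 74;  v_rel·d = (7)·(17) + (-5)·(-12) = 179
74·t² − 358·t + 429 = 0  ⇒  m = 179² − 74·429 = 295
m = 295 > 0,  v_rel·d = 179 > 0  ⇒  inside

inside=yes margin=295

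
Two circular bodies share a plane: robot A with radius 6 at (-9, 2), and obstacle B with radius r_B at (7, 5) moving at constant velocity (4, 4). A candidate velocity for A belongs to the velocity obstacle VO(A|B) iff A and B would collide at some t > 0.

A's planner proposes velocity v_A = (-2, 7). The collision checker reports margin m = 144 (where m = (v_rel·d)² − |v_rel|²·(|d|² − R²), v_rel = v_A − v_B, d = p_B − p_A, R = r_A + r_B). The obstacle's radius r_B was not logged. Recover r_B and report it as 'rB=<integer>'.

m = 144
d = (16, 3);  v_rel = (-6, 3),  |v_rel|² = 45
v_rel×d = (-6)·(3) − (3)·(16) = -66
since m = R²·45 − (-66)²:  R² = (4356 + 144) / 45 = 100
R = √100 = 10  ⇒  r_B = 10 − 6 = 4

rB=4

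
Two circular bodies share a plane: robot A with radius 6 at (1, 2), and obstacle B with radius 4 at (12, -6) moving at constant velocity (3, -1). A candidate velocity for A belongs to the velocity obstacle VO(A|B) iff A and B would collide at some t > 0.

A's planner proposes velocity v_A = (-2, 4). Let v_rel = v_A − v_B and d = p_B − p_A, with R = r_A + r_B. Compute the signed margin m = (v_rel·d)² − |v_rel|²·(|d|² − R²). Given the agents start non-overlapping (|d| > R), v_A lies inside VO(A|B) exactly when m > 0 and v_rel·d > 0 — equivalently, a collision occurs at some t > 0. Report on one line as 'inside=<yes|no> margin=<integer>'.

d = (11, -8),  |d|² = 185;  R = 6+4 = 10,  c = 185−10² = 85
v_rel = (-5, 5),  |v_rel|² = 50;  v_rel·d = (-5)·(11) + (5)·(-8) = -95
50·t² + 190·t + 85 = 0  ⇒  m = (-95)² − 50·85 = 4775
m = 4775 > 0,  v_rel·d = -95 < 0  ⇒  outside

inside=no margin=4775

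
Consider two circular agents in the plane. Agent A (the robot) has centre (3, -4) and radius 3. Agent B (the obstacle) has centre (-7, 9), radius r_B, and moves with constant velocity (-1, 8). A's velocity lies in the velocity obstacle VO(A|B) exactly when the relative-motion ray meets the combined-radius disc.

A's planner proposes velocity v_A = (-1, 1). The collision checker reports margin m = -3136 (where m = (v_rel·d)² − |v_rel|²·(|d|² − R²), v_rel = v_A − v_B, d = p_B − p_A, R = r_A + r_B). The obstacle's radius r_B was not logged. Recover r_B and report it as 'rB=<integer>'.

m = -3136
d = (-10, 13);  v_rel = (0, -7),  |v_rel|² = 49
v_rel×d = (0)·(13) − (-7)·(-10) = -70
since m = R²·49 − (-70)²:  R² = (4900 + -3136) / 49 = 36
R = √36 = 6  ⇒  r_B = 6 − 3 = 3

rB=3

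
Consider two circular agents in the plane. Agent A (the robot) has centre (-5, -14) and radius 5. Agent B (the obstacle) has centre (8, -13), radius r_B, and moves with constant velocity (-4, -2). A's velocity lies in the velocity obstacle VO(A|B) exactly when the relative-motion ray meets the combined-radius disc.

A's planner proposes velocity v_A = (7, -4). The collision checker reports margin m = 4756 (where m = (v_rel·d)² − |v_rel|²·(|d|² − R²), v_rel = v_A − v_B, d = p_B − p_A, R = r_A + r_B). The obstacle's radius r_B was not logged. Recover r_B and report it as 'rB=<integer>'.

m = 4756
d = (13, 1);  v_rel = (11, -2),  |v_rel|² = 125
v_rel×d = (11)·(1) − (-2)·(13) = 37
since m = R²·125 − 37²:  R² = (1369 + 4756) / 125 = 49
R = √49 = 7  ⇒  r_B = 7 − 5 = 2

rB=2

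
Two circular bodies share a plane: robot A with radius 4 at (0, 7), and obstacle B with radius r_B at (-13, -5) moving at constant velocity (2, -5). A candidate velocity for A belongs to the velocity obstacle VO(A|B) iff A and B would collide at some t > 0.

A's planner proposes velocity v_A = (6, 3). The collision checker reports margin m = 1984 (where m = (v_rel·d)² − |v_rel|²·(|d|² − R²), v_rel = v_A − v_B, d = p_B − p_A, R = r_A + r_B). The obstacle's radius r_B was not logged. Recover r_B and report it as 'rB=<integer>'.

m = 1984
d = (-13, -12);  v_rel = (4, 8),  |v_rel|² = 80
v_rel×d = (4)·(-12) − (8)·(-13) = 56
since m = R²·80 − 56²:  R² = (3136 + 1984) / 80 = 64
R = √64 = 8  ⇒  r_B = 8 − 4 = 4

rB=4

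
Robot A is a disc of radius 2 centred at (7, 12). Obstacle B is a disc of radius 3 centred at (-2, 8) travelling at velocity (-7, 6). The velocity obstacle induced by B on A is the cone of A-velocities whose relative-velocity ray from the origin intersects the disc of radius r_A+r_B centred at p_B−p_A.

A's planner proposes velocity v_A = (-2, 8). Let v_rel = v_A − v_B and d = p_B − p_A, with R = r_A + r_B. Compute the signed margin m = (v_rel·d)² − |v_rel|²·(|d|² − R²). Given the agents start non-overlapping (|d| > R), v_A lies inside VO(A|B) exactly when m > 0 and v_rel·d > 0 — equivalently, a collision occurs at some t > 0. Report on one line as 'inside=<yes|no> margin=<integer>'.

d = (-9, -4),  |d|² = 97;  R = 2+3 = 5,  c = 97−5² = 72
v_rel = (5, 2),  |v_rel|² = 29;  v_rel·d = (5)·(-9) + (2)·(-4) = -53
29·t² + 106·t + 72 = 0  ⇒  m = (-53)² − 29·72 = 721
m = 721 > 0,  v_rel·d = -53 < 0  ⇒  outside

inside=no margin=721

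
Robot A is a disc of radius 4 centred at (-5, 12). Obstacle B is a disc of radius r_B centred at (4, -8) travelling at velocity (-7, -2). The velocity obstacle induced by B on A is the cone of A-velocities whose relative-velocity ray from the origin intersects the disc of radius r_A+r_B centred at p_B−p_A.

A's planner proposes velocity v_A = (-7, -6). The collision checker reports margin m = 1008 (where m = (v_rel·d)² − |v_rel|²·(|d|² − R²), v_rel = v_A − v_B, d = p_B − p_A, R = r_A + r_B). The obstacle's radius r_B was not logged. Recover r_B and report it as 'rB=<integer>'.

m = 1008
d = (9, -20);  v_rel = (0, -4),  |v_rel|² = 16
v_rel×d = (0)·(-20) − (-4)·(9) = 36
since m = R²·16 − 36²:  R² = (1296 + 1008) / 16 = 144
R = √144 = 12  ⇒  r_B = 12 − 4 = 8

rB=8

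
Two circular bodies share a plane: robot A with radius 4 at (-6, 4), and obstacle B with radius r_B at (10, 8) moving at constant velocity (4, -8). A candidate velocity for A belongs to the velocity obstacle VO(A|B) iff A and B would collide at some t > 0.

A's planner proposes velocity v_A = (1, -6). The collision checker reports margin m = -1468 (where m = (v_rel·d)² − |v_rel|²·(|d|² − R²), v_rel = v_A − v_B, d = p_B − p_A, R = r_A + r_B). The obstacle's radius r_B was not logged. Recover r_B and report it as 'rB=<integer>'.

m = -1468
d = (16, 4);  v_rel = (-3, 2),  |v_rel|² = 13
v_rel×d = (-3)·(4) − (2)·(16) = -44
since m = R²·13 − (-44)²:  R² = (1936 + -1468) / 13 = 36
R = √36 = 6  ⇒  r_B = 6 − 4 = 2

rB=2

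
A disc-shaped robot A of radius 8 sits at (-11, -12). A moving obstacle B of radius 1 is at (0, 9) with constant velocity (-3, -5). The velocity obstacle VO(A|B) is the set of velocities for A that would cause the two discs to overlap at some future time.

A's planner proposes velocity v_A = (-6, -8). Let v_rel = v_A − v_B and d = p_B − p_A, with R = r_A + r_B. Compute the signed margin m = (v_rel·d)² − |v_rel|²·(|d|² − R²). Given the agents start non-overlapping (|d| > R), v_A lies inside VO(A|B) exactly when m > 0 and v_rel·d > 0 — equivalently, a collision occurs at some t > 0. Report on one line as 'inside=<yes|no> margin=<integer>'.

d = (11, 21),  |d|² = 562;  R = 8+1 = 9,  c = 562−9² = 481
v_rel = (-3, -3),  |v_rel|² = 18;  v_rel·d = (-3)·(11) + (-3)·(21) = -96
18·t² + 192·t + 481 = 0  ⇒  m = (-96)² − 18·481 = 558
m = 558 > 0,  v_rel·d = -96 < 0  ⇒  outside

inside=no margin=558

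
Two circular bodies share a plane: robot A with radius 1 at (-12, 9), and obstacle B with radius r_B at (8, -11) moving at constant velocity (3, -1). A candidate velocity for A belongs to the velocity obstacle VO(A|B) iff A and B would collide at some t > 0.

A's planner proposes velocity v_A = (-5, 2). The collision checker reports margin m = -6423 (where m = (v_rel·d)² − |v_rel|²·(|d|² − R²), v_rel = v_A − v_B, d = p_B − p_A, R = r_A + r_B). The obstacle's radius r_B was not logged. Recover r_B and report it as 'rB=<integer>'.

m = -6423
d = (20, -20);  v_rel = (-8, 3),  |v_rel|² = 73
v_rel×d = (-8)·(-20) − (3)·(20) = 100
since m = R²·73 − 100²:  R² = (10000 + -6423) / 73 = 49
R = √49 = 7  ⇒  r_B = 7 − 1 = 6

rB=6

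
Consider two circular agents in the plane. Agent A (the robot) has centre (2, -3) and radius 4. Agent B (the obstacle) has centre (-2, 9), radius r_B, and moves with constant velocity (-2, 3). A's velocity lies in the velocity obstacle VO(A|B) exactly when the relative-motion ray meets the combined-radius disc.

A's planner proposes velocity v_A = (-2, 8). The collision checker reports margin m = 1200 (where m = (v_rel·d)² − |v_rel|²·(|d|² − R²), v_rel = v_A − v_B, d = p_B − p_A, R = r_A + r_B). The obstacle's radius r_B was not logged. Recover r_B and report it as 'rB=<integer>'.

m = 1200
d = (-4, 12);  v_rel = (0, 5),  |v_rel|² = 25
v_rel×d = (0)·(12) − (5)·(-4) = 20
since m = R²·25 − 20²:  R² = (400 + 1200) / 25 = 64
R = √64 = 8  ⇒  r_B = 8 − 4 = 4

rB=4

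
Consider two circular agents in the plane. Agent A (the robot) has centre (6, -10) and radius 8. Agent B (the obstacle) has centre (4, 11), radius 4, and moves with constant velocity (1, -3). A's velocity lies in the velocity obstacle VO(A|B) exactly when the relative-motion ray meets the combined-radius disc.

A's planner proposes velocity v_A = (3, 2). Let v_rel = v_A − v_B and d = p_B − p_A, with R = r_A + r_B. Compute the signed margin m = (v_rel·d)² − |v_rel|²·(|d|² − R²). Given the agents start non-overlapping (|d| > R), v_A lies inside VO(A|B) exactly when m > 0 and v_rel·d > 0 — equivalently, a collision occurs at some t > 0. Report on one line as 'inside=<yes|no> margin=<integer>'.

d = (-2, 21),  |d|² = 445;  R = 8+4 = 12,  c = 445−12² = 301
v_rel = (2, 5),  |v_rel|² = 29;  v_rel·d = (2)·(-2) + (5)·(21) = 101
29·t² − 202·t + 301 = 0  ⇒  m = 101² − 29·301 = 1472
m = 1472 > 0,  v_rel·d = 101 > 0  ⇒  inside

inside=yes margin=1472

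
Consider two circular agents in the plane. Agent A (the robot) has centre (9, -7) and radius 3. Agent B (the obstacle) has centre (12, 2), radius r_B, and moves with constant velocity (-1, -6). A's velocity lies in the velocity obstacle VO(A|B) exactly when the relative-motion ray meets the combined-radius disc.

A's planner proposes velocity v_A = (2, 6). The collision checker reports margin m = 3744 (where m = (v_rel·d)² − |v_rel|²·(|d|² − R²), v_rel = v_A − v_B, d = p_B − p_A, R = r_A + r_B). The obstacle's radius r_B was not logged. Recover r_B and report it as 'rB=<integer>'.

m = 3744
d = (3, 9);  v_rel = (3, 12),  |v_rel|² = 153
v_rel×d = (3)·(9) − (12)·(3) = -9
since m = R²·153 − (-9)²:  R² = (81 + 3744) / 153 = 25
R = √25 = 5  ⇒  r_B = 5 − 3 = 2

rB=2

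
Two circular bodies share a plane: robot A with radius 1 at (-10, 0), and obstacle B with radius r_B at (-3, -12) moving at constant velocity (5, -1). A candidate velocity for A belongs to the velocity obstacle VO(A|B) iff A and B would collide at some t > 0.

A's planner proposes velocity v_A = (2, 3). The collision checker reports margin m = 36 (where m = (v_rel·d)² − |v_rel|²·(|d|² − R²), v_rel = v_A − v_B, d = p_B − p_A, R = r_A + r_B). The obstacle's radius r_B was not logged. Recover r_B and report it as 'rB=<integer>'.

m = 36
d = (7, -12);  v_rel = (-3, 4),  |v_rel|² = 25
v_rel×d = (-3)·(-12) − (4)·(7) = 8
since m = R²·25 − 8²:  R² = (64 + 36) / 25 = 4
R = √4 = 2  ⇒  r_B = 2 − 1 = 1

rB=1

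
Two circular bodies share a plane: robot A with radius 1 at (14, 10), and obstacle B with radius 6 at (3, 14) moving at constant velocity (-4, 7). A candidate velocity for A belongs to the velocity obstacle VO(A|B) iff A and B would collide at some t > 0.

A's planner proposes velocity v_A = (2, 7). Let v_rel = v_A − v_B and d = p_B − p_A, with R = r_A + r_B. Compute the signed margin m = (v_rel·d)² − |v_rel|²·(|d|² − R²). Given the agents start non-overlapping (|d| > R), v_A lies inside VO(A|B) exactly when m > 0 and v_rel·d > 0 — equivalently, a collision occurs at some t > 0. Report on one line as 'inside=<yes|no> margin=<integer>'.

d = (-11, 4),  |d|² = 137;  R = 1+6 = 7,  c = 137−7² = 88
v_rel = (6, 0),  |v_rel|² = 36;  v_rel·d = (6)·(-11) + (0)·(4) = -66
36·t² + 132·t + 88 = 0  ⇒  m = (-66)² − 36·88 = 1188
m = 1188 > 0,  v_rel·d = -66 < 0  ⇒  outside

inside=no margin=1188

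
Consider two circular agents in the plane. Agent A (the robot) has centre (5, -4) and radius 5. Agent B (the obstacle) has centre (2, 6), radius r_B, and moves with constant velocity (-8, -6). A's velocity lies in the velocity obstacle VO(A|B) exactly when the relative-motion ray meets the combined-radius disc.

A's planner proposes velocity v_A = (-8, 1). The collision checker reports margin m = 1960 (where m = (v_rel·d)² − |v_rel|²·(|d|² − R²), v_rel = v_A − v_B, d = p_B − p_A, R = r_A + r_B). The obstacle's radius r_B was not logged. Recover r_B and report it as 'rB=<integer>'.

m = 1960
d = (-3, 10);  v_rel = (0, 7),  |v_rel|² = 49
v_rel×d = (0)·(10) − (7)·(-3) = 21
since m = R²·49 − 21²:  R² = (441 + 1960) / 49 = 49
R = √49 = 7  ⇒  r_B = 7 − 5 = 2

rB=2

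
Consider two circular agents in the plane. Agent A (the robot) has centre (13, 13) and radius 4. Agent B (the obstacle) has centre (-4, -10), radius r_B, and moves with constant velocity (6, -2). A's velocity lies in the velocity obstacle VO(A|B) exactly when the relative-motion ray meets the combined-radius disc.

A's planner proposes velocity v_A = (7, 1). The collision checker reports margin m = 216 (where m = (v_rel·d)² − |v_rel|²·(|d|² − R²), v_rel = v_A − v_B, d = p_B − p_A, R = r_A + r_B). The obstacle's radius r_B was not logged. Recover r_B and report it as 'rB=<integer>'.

m = 216
d = (-17, -23);  v_rel = (1, 3),  |v_rel|² = 10
v_rel×d = (1)·(-23) − (3)·(-17) = 28
since m = R²·10 − 28²:  R² = (784 + 216) / 10 = 100
R = √100 = 10  ⇒  r_B = 10 − 4 = 6

rB=6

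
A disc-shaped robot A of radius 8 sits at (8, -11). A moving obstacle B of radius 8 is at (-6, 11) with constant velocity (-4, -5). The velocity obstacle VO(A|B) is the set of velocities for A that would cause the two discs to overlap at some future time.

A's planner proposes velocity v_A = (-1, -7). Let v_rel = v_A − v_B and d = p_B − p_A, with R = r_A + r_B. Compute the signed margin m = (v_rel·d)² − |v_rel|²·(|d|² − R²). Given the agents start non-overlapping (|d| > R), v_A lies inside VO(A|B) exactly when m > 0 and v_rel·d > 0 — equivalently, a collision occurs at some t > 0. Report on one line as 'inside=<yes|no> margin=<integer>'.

d = (-14, 22),  |d|² = 680;  R = 8+8 = 16,  c = 680−16² = 424
v_rel = (3, -2),  |v_rel|² = 13;  v_rel·d = (3)·(-14) + (-2)·(22) = -86
13·t² + 172·t + 424 = 0  ⇒  m = (-86)² − 13·424 = 1884
m = 1884 > 0,  v_rel·d = -86 < 0  ⇒  outside

inside=no margin=1884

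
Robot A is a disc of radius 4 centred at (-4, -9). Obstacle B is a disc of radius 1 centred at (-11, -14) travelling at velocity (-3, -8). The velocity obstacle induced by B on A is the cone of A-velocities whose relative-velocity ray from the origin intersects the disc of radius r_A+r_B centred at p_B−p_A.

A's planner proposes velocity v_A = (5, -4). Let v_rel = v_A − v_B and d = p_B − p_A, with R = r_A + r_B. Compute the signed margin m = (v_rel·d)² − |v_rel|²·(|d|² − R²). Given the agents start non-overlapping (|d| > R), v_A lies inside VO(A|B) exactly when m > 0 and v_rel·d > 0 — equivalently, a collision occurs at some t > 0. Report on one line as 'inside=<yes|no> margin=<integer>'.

d = (-7, -5),  |d|² = 74;  R = 4+1 = 5,  c = 74−5² = 49
v_rel = (8, 4),  |v_rel|² = 80;  v_rel·d = (8)·(-7) + (4)·(-5) = -76
80·t² + 152·t + 49 = 0  ⇒  m = (-76)² − 80·49 = 1856
m = 1856 > 0,  v_rel·d = -76 < 0  ⇒  outside

inside=no margin=1856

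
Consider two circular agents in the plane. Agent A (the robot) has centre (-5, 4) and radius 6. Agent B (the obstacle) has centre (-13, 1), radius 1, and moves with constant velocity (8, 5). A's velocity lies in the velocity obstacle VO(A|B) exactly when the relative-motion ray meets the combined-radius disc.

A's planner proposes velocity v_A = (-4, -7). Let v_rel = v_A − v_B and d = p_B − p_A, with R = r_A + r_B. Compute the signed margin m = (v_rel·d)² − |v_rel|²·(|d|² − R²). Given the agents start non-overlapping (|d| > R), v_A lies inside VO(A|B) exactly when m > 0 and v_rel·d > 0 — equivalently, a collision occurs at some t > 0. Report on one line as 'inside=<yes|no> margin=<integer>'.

d = (-8, -3),  |d|² = 73;  R = 6+1 = 7,  c = 73−7² = 24
v_rel = (-12, -12),  |v_rel|² = 288;  v_rel·d = (-12)·(-8) + (-12)·(-3) = 132
288·t² − 264·t + 24 = 0  ⇒  m = 132² − 288·24 = 10512
m = 10512 > 0,  v_rel·d = 132 > 0  ⇒  inside

inside=yes margin=10512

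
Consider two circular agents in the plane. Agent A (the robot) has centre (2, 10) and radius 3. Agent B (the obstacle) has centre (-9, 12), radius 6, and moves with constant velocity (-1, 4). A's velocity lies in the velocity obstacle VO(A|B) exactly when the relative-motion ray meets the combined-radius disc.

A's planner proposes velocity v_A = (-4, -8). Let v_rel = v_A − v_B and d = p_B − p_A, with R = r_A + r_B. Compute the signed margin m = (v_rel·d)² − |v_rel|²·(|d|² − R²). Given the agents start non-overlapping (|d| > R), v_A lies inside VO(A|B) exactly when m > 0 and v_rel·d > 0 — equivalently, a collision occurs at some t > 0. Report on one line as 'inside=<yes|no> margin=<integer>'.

d = (-11, 2),  |d|² = 125;  R = 3+6 = 9,  c = 125−9² = 44
v_rel = (-3, -12),  |v_rel|² = 153;  v_rel·d = (-3)·(-11) + (-12)·(2) = 9
153·t² − 18·t + 44 = 0  ⇒  m = 9² − 153·44 = -6651
m = -6651 < 0,  v_rel·d = 9 > 0  ⇒  outside

inside=no margin=-6651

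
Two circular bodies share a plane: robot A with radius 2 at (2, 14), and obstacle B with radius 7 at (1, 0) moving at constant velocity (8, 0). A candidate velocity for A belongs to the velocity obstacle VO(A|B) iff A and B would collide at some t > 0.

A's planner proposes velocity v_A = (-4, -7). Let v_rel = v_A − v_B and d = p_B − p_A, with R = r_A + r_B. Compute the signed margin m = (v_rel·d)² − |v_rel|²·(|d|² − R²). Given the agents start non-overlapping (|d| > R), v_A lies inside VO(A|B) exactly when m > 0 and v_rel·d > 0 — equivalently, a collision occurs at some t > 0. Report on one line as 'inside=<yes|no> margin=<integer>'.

d = (-1, -14),  |d|² = 197;  R = 2+7 = 9,  c = 197−9² = 116
v_rel = (-12, -7),  |v_rel|² = 193;  v_rel·d = (-12)·(-1) + (-7)·(-14) = 110
193·t² − 220·t + 116 = 0  ⇒  m = 110² − 193·116 = -10288
m = -10288 < 0,  v_rel·d = 110 > 0  ⇒  outside

inside=no margin=-10288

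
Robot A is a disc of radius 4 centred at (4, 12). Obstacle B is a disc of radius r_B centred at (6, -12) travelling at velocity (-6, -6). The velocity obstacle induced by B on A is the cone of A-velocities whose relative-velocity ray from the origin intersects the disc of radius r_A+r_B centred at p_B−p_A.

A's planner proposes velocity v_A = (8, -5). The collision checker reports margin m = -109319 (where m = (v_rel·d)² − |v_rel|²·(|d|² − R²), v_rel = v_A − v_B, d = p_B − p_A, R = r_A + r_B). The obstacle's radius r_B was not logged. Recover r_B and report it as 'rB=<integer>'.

m = -109319
d = (2, -24);  v_rel = (14, 1),  |v_rel|² = 197
v_rel×d = (14)·(-24) − (1)·(2) = -338
since m = R²·197 − (-338)²:  R² = (114244 + -109319) / 197 = 25
R = √25 = 5  ⇒  r_B = 5 − 4 = 1

rB=1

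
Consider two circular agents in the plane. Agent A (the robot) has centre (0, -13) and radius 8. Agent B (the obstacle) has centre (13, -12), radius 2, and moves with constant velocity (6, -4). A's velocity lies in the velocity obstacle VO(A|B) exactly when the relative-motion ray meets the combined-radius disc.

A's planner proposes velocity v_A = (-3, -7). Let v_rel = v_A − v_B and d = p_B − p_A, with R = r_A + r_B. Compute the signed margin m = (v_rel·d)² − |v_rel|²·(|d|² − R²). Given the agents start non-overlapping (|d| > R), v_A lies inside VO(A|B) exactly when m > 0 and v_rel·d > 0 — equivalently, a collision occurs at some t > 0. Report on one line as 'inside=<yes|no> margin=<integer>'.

d = (13, 1),  |d|² = 170;  R = 8+2 = 10,  c = 170−10² = 70
v_rel = (-9, -3),  |v_rel|² = 90;  v_rel·d = (-9)·(13) + (-3)·(1) = -120
90·t² + 240·t + 70 = 0  ⇒  m = (-120)² − 90·70 = 8100
m = 8100 > 0,  v_rel·d = -120 < 0  ⇒  outside

inside=no margin=8100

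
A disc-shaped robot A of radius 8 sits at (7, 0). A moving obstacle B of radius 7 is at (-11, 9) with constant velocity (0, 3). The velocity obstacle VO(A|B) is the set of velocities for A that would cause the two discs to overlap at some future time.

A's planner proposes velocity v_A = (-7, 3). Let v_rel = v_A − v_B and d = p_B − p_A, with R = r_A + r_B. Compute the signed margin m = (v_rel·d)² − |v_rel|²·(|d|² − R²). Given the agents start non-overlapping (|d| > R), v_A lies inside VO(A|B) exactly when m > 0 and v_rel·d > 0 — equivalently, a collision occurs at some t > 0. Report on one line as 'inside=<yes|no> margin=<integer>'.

d = (-18, 9),  |d|² = 405;  R = 8+7 = 15,  c = 405−15² = 180
v_rel = (-7, 0),  |v_rel|² = 49;  v_rel·d = (-7)·(-18) + (0)·(9) = 126
49·t² − 252·t + 180 = 0  ⇒  m = 126² − 49·180 = 7056
m = 7056 > 0,  v_rel·d = 126 > 0  ⇒  inside

inside=yes margin=7056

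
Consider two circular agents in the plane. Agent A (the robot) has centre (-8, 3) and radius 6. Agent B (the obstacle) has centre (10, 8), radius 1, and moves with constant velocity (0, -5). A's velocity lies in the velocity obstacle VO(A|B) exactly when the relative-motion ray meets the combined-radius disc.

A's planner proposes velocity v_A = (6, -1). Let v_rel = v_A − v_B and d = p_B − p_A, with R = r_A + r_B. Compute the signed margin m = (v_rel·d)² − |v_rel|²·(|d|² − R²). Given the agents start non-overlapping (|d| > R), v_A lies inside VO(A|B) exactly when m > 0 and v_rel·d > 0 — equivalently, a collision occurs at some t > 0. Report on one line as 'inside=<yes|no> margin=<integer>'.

d = (18, 5),  |d|² = 349;  R = 6+1 = 7,  c = 349−7² = 300
v_rel = (6, 4),  |v_rel|² = 52;  v_rel·d = (6)·(18) + (4)·(5) = 128
52·t² − 256·t + 300 = 0  ⇒  m = 128² − 52·300 = 784
m = 784 > 0,  v_rel·d = 128 > 0  ⇒  inside

inside=yes margin=784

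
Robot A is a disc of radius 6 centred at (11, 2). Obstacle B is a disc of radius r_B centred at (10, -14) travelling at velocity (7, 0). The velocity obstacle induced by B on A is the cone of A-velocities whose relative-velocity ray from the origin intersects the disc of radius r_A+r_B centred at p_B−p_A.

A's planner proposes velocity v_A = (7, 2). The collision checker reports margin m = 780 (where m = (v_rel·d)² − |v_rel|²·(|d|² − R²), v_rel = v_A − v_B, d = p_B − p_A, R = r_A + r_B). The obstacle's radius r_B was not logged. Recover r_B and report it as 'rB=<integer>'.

m = 780
d = (-1, -16);  v_rel = (0, 2),  |v_rel|² = 4
v_rel×d = (0)·(-16) − (2)·(-1) = 2
since m = R²·4 − 2²:  R² = (4 + 780) / 4 = 196
R = √196 = 14  ⇒  r_B = 14 − 6 = 8

rB=8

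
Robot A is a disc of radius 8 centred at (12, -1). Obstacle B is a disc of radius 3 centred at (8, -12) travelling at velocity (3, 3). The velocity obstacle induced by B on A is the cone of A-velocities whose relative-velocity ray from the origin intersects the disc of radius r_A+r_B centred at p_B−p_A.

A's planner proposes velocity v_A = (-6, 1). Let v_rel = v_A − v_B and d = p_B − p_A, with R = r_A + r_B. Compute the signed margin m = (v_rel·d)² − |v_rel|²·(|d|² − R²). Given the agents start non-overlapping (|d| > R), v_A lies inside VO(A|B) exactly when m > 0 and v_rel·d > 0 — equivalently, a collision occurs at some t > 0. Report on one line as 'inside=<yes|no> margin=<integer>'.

d = (-4, -11),  |d|² = 137;  R = 8+3 = 11,  c = 137−11² = 16
v_rel = (-9, -2),  |v_rel|² = 85;  v_rel·d = (-9)·(-4) + (-2)·(-11) = 58
85·t² − 116·t + 16 = 0  ⇒  m = 58² − 85·16 = 2004
m = 2004 > 0,  v_rel·d = 58 > 0  ⇒  inside

inside=yes margin=2004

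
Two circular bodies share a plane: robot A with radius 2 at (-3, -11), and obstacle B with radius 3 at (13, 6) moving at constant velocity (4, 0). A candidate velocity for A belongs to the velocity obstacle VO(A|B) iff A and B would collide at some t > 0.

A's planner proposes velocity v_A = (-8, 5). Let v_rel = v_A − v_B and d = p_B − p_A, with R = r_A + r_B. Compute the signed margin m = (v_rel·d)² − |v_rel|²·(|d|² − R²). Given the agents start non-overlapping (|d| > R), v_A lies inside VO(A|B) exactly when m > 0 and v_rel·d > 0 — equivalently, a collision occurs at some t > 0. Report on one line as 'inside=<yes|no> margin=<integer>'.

d = (16, 17),  |d|² = 545;  R = 2+3 = 5,  c = 545−5² = 520
v_rel = (-12, 5),  |v_rel|² = 169;  v_rel·d = (-12)·(16) + (5)·(17) = -107
169·t² + 214·t + 520 = 0  ⇒  m = (-107)² − 169·520 = -76431
m = -76431 < 0,  v_rel·d = -107 < 0  ⇒  outside

inside=no margin=-76431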